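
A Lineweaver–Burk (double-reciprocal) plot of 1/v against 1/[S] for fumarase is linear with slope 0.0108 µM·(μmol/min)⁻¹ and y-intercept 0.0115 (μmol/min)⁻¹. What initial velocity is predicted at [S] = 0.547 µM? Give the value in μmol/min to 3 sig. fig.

32.0 μmol/min

The y-intercept is 1/Vmax, so Vmax = 1/0.0115 = 87.0 μmol/min.
The slope is Km/Vmax, so Km = 0.0108 × 87.0 = 0.939 µM.
Then v = 87.0 × 0.547/(0.939 + 0.547) = 32.0 μmol/min.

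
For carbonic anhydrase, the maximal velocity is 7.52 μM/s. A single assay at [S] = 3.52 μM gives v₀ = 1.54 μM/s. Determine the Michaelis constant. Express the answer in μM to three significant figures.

v/Vmax = 1.54/7.52 = 0.2048 = [S]/(Km+[S]).
So Km + [S] = [S]/0.2048 = 17.19 μM, giving Km = 17.19 − 3.52 = 13.7 μM.

13.7 μM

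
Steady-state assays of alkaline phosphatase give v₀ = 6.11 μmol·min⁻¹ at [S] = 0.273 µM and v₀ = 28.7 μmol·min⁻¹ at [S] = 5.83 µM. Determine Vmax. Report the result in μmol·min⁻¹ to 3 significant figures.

35.1 μmol·min⁻¹

In reciprocal form, 1/v = (Km/Vmax)·(1/[S]) + 1/Vmax. The two points give (1/[S], 1/v) = (3.663, 0.1637) and (0.1715, 0.03484).
Slope = (0.1637 − 0.03484)/(3.663 − 0.1715) = 0.03690; intercept = 0.1637 − 0.03690×3.663 = 0.02851.
Vmax = 1/intercept = 35.1 μmol·min⁻¹; Km = slope × Vmax = 0.03690 × 35.1 = 1.29 µM.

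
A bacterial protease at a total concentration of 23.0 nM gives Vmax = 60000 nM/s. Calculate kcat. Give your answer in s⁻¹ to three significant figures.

2610 s⁻¹

kcat = Vmax/[E]total = 60000 nM/s / 23.0 nM = 2610 s⁻¹.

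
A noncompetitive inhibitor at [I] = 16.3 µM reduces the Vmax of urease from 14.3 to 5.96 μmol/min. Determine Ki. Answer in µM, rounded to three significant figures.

11.6 µM

Noncompetitive: Vmax,app = Vmax/α with α = 1 + [I]/Ki.
α = Vmax/Vmax,app = 14.3/5.96 = 2.399.
Ki = [I]/(α − 1) = 16.3/1.399 = 11.6 µM.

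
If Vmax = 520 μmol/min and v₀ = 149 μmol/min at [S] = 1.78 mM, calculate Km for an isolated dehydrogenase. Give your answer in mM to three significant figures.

4.43 mM

v/Vmax = 149/520 = 0.2865 = [S]/(Km+[S]).
So Km + [S] = [S]/0.2865 = 6.212 mM, giving Km = 6.212 − 1.78 = 4.43 mM.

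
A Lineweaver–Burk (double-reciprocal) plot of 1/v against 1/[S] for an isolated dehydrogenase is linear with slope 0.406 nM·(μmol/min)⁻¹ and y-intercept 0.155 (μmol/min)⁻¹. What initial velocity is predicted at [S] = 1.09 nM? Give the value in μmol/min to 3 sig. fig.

1.90 μmol/min

The y-intercept is 1/Vmax, so Vmax = 1/0.155 = 6.45 μmol/min.
The slope is Km/Vmax, so Km = 0.406 × 6.45 = 2.62 nM.
Then v = 6.45 × 1.09/(2.62 + 1.09) = 1.90 μmol/min.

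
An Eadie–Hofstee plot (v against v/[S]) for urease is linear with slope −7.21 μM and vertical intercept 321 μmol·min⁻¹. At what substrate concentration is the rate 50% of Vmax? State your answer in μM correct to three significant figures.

The Eadie–Hofstee slope gives Km = 7.21 μM (slope = −Km).
v/Vmax = [S]/(Km+[S]) = 0.5 ⇒ [S] = Km·0.5/(1−0.5) = 7.21 × 1.000 = 7.21 μM.

7.21 μM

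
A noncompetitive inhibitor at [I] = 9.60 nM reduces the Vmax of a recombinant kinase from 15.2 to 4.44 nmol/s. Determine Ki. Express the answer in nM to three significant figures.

Noncompetitive: Vmax,app = Vmax/α with α = 1 + [I]/Ki.
α = Vmax/Vmax,app = 15.2/4.44 = 3.423.
Ki = [I]/(α − 1) = 9.60/2.423 = 3.96 nM.

3.96 nM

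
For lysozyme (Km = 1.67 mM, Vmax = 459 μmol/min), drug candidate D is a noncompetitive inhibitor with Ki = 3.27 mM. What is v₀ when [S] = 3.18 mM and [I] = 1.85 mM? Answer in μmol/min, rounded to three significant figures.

192 μmol/min

With α = 1 + [I]/Ki = 1 + 1.85/3.27 = 1.566, the noncompetitive rate law is v = (Vmax/α)·[S] / (Km + [S]).
v = (459/1.566)×3.18 / (1.67 + 3.18) = 932.2/4.850 = 192 μmol/min.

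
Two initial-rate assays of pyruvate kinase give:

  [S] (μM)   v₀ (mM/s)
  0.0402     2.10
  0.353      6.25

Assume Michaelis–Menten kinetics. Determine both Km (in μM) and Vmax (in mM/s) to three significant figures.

Km = 0.120 μM; Vmax = 8.38 mM/s

From v = Vmax[S]/(Km+[S]), each point gives Vmax = v(Km+[S])/[S].
Equating: 2.10(Km+0.0402)/0.0402 = 6.25(Km+0.353)/0.353.
52.24·Km + 2.10 = 17.71·Km + 6.25, so (52.24 − 17.71)·Km = 6.25 − 2.10.
Km = 4.150/34.53 = 0.120 μM; then Vmax = 2.10(0.120+0.0402)/0.0402 = 8.38 mM/s.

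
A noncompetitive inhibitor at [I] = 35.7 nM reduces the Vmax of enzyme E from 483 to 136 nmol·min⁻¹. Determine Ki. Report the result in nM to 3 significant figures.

Noncompetitive: Vmax,app = Vmax/α with α = 1 + [I]/Ki.
α = Vmax/Vmax,app = 483/136 = 3.551.
Since α = 1 + [I]/Ki, [I]/Ki = 3.551 − 1 = 2.551 and Ki = 35.7/2.551 = 14.0 nM.

14.0 nM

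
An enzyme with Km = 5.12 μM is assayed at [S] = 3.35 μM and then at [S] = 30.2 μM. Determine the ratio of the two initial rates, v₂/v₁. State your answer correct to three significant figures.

Since Vmax cancels, v₂/v₁ = [S]₂(Km+[S]₁) / [S]₁(Km+[S]₂).
= 30.2×(5.12+3.35) / (3.35×(5.12+30.2)) = 255.8/118.3 = 2.16.

2.16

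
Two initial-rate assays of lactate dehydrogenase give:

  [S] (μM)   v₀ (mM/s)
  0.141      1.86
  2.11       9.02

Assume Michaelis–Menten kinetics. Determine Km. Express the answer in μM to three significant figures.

From v = Vmax[S]/(Km+[S]), each point gives Vmax = v(Km+[S])/[S].
Equating: 1.86(Km+0.141)/0.141 = 9.02(Km+2.11)/2.11.
13.19·Km + 1.86 = 4.275·Km + 9.02, so (13.19 − 4.275)·Km = 9.02 − 1.86.
Km = 7.160/8.917 = 0.803 μM; then Vmax = 1.86(0.803+0.141)/0.141 = 12.5 mM/s.

0.803 μM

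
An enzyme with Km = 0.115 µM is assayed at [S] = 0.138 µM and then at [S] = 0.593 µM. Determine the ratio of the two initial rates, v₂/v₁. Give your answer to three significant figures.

1.54

The fractional saturations are [S]/(Km+[S]) = 0.138/0.2530 = 0.5455 and 0.593/0.7080 = 0.8376.
v₂/v₁ is just their ratio: 0.8376/0.5455 = 1.54.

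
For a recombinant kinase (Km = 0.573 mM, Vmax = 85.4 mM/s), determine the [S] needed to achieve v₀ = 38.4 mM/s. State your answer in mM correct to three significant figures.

0.468 mM

Rearranging v = Vmax[S]/(Km+[S]) gives [S] = Km·v/(Vmax − v).
[S] = 0.573 × 38.4 / (85.4 − 38.4) = 22.00/47.00 = 0.468 mM.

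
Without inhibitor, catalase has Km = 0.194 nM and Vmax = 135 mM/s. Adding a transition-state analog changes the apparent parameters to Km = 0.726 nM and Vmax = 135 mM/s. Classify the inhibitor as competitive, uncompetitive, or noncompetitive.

competitive

Km increases (0.194 → 0.726 nM) while Vmax is unchanged — the hallmark of competitive inhibition.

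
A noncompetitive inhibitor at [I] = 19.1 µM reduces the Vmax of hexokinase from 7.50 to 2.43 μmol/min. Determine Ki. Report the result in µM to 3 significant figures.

9.15 µM

Noncompetitive: Vmax,app = Vmax/α with α = 1 + [I]/Ki.
α = Vmax/Vmax,app = 7.50/2.43 = 3.086.
Since α = 1 + [I]/Ki, [I]/Ki = 3.086 − 1 = 2.086 and Ki = 19.1/2.086 = 9.15 µM.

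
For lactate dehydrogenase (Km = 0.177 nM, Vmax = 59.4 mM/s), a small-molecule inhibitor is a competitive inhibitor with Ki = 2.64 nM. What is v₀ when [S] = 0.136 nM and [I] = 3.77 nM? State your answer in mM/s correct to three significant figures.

14.3 mM/s

α = 1 + [I]/Ki = 1 + 3.77/2.64 = 2.428.
For a competitive inhibitor, Vmax is unchanged and the apparent Km becomes α·Km: Km,app = 0.430 nM, Vmax,app = 59.4 mM/s.
v = Vmax,app·[S]/(Km,app + [S]) = 59.4 × 0.136/(0.430 + 0.136) = 14.3 mM/s.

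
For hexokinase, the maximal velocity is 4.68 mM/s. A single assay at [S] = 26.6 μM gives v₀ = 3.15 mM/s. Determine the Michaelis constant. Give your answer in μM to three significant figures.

From v = Vmax[S]/(Km+[S]), Km = [S](Vmax − v)/v.
Km = 26.6 × (4.68 − 3.15) / 3.15 = 40.70/3.15 = 12.9 μM.

12.9 μM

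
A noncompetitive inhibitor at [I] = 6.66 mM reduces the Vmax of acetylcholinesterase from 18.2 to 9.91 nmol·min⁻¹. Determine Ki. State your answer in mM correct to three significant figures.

Noncompetitive: Vmax,app = Vmax/α with α = 1 + [I]/Ki.
α = Vmax/Vmax,app = 18.2/9.91 = 1.837.
Ki = [I]/(α − 1) = 6.66/0.8365 = 7.96 mM.

7.96 mM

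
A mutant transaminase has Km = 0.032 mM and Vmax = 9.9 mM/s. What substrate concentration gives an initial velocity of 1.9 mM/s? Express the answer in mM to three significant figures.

Rearranging v = Vmax[S]/(Km+[S]) gives [S] = Km·v/(Vmax − v).
[S] = 0.032 × 1.9 / (9.9 − 1.9) = 0.06080/8.000 = 0.00760 mM.

0.00760 mM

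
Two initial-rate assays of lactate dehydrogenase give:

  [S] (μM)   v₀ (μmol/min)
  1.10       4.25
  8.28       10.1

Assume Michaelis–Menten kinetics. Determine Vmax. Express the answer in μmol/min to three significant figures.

From v = Vmax[S]/(Km+[S]), each point gives Vmax = v(Km+[S])/[S].
Equating: 4.25(Km+1.10)/1.10 = 10.1(Km+8.28)/8.28.
3.864·Km + 4.25 = 1.220·Km + 10.1, so (3.864 − 1.220)·Km = 10.1 − 4.25.
Km = 5.850/2.644 = 2.21 μM; then Vmax = 4.25(2.21+1.10)/1.10 = 12.8 μmol/min.

12.8 μmol/min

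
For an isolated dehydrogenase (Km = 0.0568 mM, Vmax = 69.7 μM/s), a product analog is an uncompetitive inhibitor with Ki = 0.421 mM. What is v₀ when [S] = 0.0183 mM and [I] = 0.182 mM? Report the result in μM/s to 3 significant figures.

15.4 μM/s

With α = 1 + [I]/Ki = 1 + 0.182/0.421 = 1.432, the uncompetitive rate law is v = (Vmax/α)·[S] / (Km/α + [S]).
v = (69.7/1.432)×0.0183 / (0.0568/1.432 + 0.0183) = 0.8905/0.05796 = 15.4 μM/s.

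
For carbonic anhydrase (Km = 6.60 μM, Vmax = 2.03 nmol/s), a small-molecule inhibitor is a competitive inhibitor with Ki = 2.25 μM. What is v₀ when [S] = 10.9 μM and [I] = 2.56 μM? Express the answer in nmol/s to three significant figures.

0.885 nmol/s

With α = 1 + [I]/Ki = 1 + 2.56/2.25 = 2.138, the competitive rate law is v = Vmax[S] / (αKm + [S]).
v = 2.03×10.9 / (2.138×6.60 + 10.9) = 22.13/25.01 = 0.885 nmol/s.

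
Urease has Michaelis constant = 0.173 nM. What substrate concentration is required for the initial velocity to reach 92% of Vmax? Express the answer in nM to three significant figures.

1.99 nM

v/Vmax = [S]/(Km+[S]) = 0.92, so [S] = Km·0.92/(1 − 0.92) = 0.173 × 11.50.
[S] = 1.99 nM.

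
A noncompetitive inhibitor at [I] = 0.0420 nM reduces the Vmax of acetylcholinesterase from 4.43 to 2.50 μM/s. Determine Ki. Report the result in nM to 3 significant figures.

Noncompetitive: Vmax,app = Vmax/α with α = 1 + [I]/Ki.
α = Vmax/Vmax,app = 4.43/2.50 = 1.772.
Ki = [I]/(α − 1) = 0.0420/0.7720 = 0.0544 nM.

0.0544 nM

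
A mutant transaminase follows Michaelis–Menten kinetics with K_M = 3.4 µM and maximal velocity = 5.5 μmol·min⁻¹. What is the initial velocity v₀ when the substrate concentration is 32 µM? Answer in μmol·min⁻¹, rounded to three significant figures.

4.97 μmol·min⁻¹

v = Vmax·[S]/(Km + [S]) = 5.5 × 32 / (3.4 + 32)
  = 176.0 / 35.40 = 4.97 μmol·min⁻¹.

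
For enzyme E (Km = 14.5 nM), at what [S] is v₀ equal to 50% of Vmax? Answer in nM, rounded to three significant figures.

v/Vmax = [S]/(Km+[S]) = 0.5, so [S] = Km·0.5/(1 − 0.5) = 14.5 × 1.000.
[S] = 14.5 nM.

14.5 nM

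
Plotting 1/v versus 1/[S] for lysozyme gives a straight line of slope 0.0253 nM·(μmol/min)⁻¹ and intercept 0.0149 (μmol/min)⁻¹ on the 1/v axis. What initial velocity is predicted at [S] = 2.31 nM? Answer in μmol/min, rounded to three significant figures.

The y-intercept is 1/Vmax, so Vmax = 1/0.0149 = 67.1 μmol/min.
The slope is Km/Vmax, so Km = 0.0253 × 67.1 = 1.70 nM.
Then v = 67.1 × 2.31/(1.70 + 2.31) = 38.7 μmol/min.

38.7 μmol/min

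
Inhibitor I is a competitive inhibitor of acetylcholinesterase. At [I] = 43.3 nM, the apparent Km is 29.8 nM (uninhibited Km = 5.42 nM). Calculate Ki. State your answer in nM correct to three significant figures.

Competitive: Km,app = α·Km with α = 1 + [I]/Ki.
α = Km,app/Km = 29.8/5.42 = 5.498.
Since α = 1 + [I]/Ki, [I]/Ki = 5.498 − 1 = 4.498 and Ki = 43.3/4.498 = 9.63 nM.

9.63 nM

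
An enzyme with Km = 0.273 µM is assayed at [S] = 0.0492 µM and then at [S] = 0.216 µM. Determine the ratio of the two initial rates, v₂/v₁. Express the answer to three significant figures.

The fractional saturations are [S]/(Km+[S]) = 0.0492/0.3222 = 0.1527 and 0.216/0.4890 = 0.4417.
v₂/v₁ is just their ratio: 0.4417/0.1527 = 2.89.

2.89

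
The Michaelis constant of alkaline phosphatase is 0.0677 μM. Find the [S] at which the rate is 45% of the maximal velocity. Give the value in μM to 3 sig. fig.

v/Vmax = [S]/(Km+[S]) = 0.45, so [S] = Km·0.45/(1 − 0.45) = 0.0677 × 0.8182.
[S] = 0.0554 μM.

0.0554 μM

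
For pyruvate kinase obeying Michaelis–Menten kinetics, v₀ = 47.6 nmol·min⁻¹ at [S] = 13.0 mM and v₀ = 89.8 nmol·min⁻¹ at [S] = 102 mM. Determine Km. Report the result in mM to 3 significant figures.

15.2 mM

From v = Vmax[S]/(Km+[S]), each point gives Vmax = v(Km+[S])/[S].
Equating: 47.6(Km+13.0)/13.0 = 89.8(Km+102)/102.
3.662·Km + 47.6 = 0.8804·Km + 89.8, so (3.662 − 0.8804)·Km = 89.8 − 47.6.
Km = 42.20/2.781 = 15.2 mM; then Vmax = 47.6(15.2+13.0)/13.0 = 103 nmol·min⁻¹.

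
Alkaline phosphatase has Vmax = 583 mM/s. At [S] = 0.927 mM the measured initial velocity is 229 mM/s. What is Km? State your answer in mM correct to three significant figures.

1.43 mM

v/Vmax = 229/583 = 0.3928 = [S]/(Km+[S]).
So Km + [S] = [S]/0.3928 = 2.360 mM, giving Km = 2.360 − 0.927 = 1.43 mM.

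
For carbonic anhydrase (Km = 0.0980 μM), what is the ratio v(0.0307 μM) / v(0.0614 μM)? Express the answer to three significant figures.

Since Vmax cancels, v₂/v₁ = [S]₂(Km+[S]₁) / [S]₁(Km+[S]₂).
= 0.0307×(0.0980+0.0614) / (0.0614×(0.0980+0.0307)) = 0.004894/0.007902 = 0.619.

0.619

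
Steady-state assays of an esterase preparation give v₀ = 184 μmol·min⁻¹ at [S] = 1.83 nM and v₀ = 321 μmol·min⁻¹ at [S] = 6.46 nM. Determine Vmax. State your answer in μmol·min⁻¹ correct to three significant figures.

In reciprocal form, 1/v = (Km/Vmax)·(1/[S]) + 1/Vmax. The two points give (1/[S], 1/v) = (0.5464, 0.005435) and (0.1548, 0.003115).
Slope = (0.005435 − 0.003115)/(0.5464 − 0.1548) = 0.005922; intercept = 0.005435 − 0.005922×0.5464 = 0.002198.
Vmax = 1/intercept = 455 μmol·min⁻¹; Km = slope × Vmax = 0.005922 × 455 = 2.69 nM.

455 μmol·min⁻¹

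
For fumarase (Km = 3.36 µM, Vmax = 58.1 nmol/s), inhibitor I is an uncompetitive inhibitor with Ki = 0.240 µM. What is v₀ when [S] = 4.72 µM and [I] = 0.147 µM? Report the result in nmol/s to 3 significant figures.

With α = 1 + [I]/Ki = 1 + 0.147/0.240 = 1.612, the uncompetitive rate law is v = (Vmax/α)·[S] / (Km/α + [S]).
v = (58.1/1.612)×4.72 / (3.36/1.612 + 4.72) = 170.1/6.804 = 25.0 nmol/s.

25.0 nmol/s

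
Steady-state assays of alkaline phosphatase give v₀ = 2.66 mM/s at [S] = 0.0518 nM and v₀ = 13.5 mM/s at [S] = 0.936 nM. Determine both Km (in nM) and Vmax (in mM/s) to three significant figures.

From v = Vmax[S]/(Km+[S]), each point gives Vmax = v(Km+[S])/[S].
Equating: 2.66(Km+0.0518)/0.0518 = 13.5(Km+0.936)/0.936.
51.35·Km + 2.66 = 14.42·Km + 13.5, so (51.35 − 14.42)·Km = 13.5 − 2.66.
Km = 10.84/36.93 = 0.294 nM; then Vmax = 2.66(0.294+0.0518)/0.0518 = 17.7 mM/s.

Km = 0.294 nM; Vmax = 17.7 mM/s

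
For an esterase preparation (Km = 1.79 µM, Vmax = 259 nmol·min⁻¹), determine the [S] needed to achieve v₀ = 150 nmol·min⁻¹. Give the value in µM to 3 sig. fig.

Rearranging v = Vmax[S]/(Km+[S]) gives [S] = Km·v/(Vmax − v).
[S] = 1.79 × 150 / (259 − 150) = 268.5/109.0 = 2.46 µM.

2.46 µM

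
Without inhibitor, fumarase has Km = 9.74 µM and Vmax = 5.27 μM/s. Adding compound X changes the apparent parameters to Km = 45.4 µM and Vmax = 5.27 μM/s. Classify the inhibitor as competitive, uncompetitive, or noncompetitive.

competitive

Km increases (9.74 → 45.4 µM) while Vmax is unchanged — the hallmark of competitive inhibition.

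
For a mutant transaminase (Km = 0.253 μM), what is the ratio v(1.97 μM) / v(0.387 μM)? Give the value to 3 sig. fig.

Since Vmax cancels, v₂/v₁ = [S]₂(Km+[S]₁) / [S]₁(Km+[S]₂).
= 1.97×(0.253+0.387) / (0.387×(0.253+1.97)) = 1.261/0.8603 = 1.47.

1.47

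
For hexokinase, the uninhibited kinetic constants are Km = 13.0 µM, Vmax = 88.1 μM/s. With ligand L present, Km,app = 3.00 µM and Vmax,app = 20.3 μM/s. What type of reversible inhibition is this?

Both Km and Vmax decrease by the same factor (~4.33-fold) — characteristic of uncompetitive inhibition.

uncompetitive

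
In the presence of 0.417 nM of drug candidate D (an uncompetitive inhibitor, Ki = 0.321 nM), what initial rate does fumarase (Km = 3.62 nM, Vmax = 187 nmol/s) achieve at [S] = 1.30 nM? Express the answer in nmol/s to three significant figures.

36.8 nmol/s

α = 1 + [I]/Ki = 1 + 0.417/0.321 = 2.299.
For an uncompetitive inhibitor, both parameters are divided by α, giving Vmax/α and Km/α: Km,app = 1.57 nM, Vmax,app = 81.3 nmol/s.
v = Vmax,app·[S]/(Km,app + [S]) = 81.3 × 1.30/(1.57 + 1.30) = 36.8 nmol/s.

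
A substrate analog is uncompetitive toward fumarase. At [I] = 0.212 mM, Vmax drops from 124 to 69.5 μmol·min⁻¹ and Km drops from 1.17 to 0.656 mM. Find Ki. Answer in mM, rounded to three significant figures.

Uncompetitive: Vmax,app = Vmax/α (and Km,app = Km/α) with α = 1 + [I]/Ki.
α = Vmax/Vmax,app = 124/69.5 = 1.784.
Since α = 1 + [I]/Ki, [I]/Ki = 1.784 − 1 = 0.7842 and Ki = 0.212/0.7842 = 0.270 mM.

0.270 mM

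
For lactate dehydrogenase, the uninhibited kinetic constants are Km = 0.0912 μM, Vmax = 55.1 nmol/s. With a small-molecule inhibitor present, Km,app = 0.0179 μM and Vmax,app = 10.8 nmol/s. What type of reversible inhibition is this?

Both Km and Vmax decrease by the same factor (~5.09-fold) — characteristic of uncompetitive inhibition.

uncompetitive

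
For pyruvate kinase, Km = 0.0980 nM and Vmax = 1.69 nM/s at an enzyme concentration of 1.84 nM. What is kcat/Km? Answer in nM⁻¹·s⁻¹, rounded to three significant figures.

kcat = Vmax/[E]total = 1.69/1.84 = 0.918 s⁻¹.
kcat/Km = 0.918/0.0980 = 9.37 nM⁻¹·s⁻¹.

9.37 nM⁻¹·s⁻¹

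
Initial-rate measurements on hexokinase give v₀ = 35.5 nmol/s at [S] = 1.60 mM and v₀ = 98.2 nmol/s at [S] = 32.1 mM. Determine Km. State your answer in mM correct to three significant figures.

In reciprocal form, 1/v = (Km/Vmax)·(1/[S]) + 1/Vmax. The two points give (1/[S], 1/v) = (0.6250, 0.02817) and (0.03115, 0.01018).
Slope = (0.02817 − 0.01018)/(0.6250 − 0.03115) = 0.03029; intercept = 0.02817 − 0.03029×0.6250 = 0.009240.
Vmax = 1/intercept = 108 nmol/s; Km = slope × Vmax = 0.03029 × 108 = 3.28 mM.

3.28 mM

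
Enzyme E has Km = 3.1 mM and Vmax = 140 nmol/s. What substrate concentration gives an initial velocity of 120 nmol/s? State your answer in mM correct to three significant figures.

18.6 mM

Rearranging v = Vmax[S]/(Km+[S]) gives [S] = Km·v/(Vmax − v).
[S] = 3.1 × 120 / (140 − 120) = 372.0/20.00 = 18.6 mM.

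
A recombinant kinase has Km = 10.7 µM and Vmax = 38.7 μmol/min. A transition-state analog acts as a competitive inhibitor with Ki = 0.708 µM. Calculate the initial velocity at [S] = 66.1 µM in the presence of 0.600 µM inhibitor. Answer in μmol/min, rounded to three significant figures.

29.8 μmol/min

With α = 1 + [I]/Ki = 1 + 0.600/0.708 = 1.847, the competitive rate law is v = Vmax[S] / (αKm + [S]).
v = 38.7×66.1 / (1.847×10.7 + 66.1) = 2558/85.87 = 29.8 μmol/min.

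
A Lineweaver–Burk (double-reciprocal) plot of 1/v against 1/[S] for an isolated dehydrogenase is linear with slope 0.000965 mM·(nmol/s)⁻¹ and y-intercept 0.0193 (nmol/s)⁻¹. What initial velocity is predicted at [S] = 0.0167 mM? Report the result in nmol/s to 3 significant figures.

13.0 nmol/s

The y-intercept is 1/Vmax, so Vmax = 1/0.0193 = 51.8 nmol/s.
The slope is Km/Vmax, so Km = 0.000965 × 51.8 = 0.0500 mM.
Then v = 51.8 × 0.0167/(0.0500 + 0.0167) = 13.0 nmol/s.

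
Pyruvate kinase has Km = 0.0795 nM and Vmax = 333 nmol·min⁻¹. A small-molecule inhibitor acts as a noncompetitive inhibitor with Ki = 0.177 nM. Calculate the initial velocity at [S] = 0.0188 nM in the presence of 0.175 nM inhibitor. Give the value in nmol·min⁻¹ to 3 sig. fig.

32.0 nmol·min⁻¹

With α = 1 + [I]/Ki = 1 + 0.175/0.177 = 1.989, the noncompetitive rate law is v = (Vmax/α)·[S] / (Km + [S]).
v = (333/1.989)×0.0188 / (0.0795 + 0.0188) = 3.148/0.09830 = 32.0 nmol·min⁻¹.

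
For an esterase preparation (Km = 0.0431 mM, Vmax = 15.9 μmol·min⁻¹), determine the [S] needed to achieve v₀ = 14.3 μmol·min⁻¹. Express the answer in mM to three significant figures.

The required fractional saturation is v/Vmax = 14.3/15.9 = 0.8994.
Then [S]/(Km+[S]) = 0.8994 ⇒ [S] = 0.0431 × 0.8994/(1 − 0.8994) = 0.385 mM.

0.385 mM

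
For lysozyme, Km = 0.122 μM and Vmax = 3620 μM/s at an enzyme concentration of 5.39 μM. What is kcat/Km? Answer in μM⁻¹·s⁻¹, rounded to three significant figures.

5510 μM⁻¹·s⁻¹

kcat = Vmax/[E]total = 3620/5.39 = 672 s⁻¹.
kcat/Km = 672/0.122 = 5510 μM⁻¹·s⁻¹.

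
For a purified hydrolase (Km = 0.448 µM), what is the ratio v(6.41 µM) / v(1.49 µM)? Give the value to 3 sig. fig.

1.22

The fractional saturations are [S]/(Km+[S]) = 1.49/1.938 = 0.7688 and 6.41/6.858 = 0.9347.
v₂/v₁ is just their ratio: 0.9347/0.7688 = 1.22.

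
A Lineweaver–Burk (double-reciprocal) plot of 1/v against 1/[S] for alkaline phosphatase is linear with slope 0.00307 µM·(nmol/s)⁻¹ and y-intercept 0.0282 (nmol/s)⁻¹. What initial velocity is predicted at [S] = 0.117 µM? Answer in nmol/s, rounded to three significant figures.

The y-intercept is 1/Vmax, so Vmax = 1/0.0282 = 35.5 nmol/s.
The slope is Km/Vmax, so Km = 0.00307 × 35.5 = 0.109 µM.
Then v = 35.5 × 0.117/(0.109 + 0.117) = 18.4 nmol/s.

18.4 nmol/s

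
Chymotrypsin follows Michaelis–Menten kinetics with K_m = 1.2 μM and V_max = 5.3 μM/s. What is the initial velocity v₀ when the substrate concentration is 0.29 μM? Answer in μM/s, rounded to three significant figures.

1.03 μM/s

[S]/(Km+[S]) = 0.29/1.490 = 0.1946, the fractional saturation.
v = 0.1946 × Vmax = 0.1946 × 5.3 = 1.03 μM/s.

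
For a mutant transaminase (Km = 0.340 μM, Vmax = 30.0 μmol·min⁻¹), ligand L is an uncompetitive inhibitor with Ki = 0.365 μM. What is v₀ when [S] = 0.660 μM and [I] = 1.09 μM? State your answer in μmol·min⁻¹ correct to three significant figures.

6.66 μmol·min⁻¹

α = 1 + [I]/Ki = 1 + 1.09/0.365 = 3.986.
For an uncompetitive inhibitor, both parameters are divided by α, giving Vmax/α and Km/α: Km,app = 0.0853 μM, Vmax,app = 7.53 μmol·min⁻¹.
v = Vmax,app·[S]/(Km,app + [S]) = 7.53 × 0.660/(0.0853 + 0.660) = 6.66 μmol·min⁻¹.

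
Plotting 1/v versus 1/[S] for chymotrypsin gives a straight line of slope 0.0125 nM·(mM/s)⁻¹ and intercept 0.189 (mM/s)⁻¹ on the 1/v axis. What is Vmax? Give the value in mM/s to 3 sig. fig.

5.29 mM/s

The y-intercept of a Lineweaver–Burk plot equals 1/Vmax, so Vmax = 1/0.189 = 5.29 mM/s.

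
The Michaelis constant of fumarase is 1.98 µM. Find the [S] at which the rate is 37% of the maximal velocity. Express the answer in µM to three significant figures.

v/Vmax = [S]/(Km+[S]) = 0.37, so [S] = Km·0.37/(1 − 0.37) = 1.98 × 0.5873.
[S] = 1.16 µM.

1.16 µM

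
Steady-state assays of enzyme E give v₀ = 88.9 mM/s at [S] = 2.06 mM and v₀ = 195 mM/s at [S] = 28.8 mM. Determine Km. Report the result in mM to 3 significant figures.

From v = Vmax[S]/(Km+[S]), each point gives Vmax = v(Km+[S])/[S].
Equating: 88.9(Km+2.06)/2.06 = 195(Km+28.8)/28.8.
43.16·Km + 88.9 = 6.771·Km + 195, so (43.16 − 6.771)·Km = 195 − 88.9.
Km = 106.1/36.38 = 2.92 mM; then Vmax = 88.9(2.92+2.06)/2.06 = 215 mM/s.

2.92 mM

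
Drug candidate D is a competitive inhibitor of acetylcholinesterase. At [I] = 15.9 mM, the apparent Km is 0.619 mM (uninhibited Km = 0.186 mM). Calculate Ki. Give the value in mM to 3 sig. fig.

Competitive: Km,app = α·Km with α = 1 + [I]/Ki.
α = Km,app/Km = 0.619/0.186 = 3.328.
Ki = [I]/(α − 1) = 15.9/2.328 = 6.83 mM.

6.83 mM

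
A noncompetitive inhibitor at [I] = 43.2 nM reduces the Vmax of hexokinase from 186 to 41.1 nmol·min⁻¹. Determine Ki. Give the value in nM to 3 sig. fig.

12.3 nM

Noncompetitive: Vmax,app = Vmax/α with α = 1 + [I]/Ki.
α = Vmax/Vmax,app = 186/41.1 = 4.526.
Since α = 1 + [I]/Ki, [I]/Ki = 4.526 − 1 = 3.526 and Ki = 43.2/3.526 = 12.3 nM.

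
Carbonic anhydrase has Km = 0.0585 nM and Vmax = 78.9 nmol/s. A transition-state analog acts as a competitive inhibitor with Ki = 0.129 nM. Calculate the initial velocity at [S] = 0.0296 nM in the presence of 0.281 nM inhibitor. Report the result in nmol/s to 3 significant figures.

10.8 nmol/s

With α = 1 + [I]/Ki = 1 + 0.281/0.129 = 3.178, the competitive rate law is v = Vmax[S] / (αKm + [S]).
v = 78.9×0.0296 / (3.178×0.0585 + 0.0296) = 2.335/0.2155 = 10.8 nmol/s.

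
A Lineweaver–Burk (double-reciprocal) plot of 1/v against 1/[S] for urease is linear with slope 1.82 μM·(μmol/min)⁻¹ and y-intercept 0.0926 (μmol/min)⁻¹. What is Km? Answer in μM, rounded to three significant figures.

19.7 μM

y-intercept = 1/Vmax ⇒ Vmax = 10.8 μmol/min; slope = Km/Vmax ⇒ Km = slope × Vmax.
Km = 1.82 × 10.8 = 19.7 μM.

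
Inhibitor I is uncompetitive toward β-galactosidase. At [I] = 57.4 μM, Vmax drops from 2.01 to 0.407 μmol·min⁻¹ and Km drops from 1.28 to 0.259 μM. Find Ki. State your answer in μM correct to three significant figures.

14.6 μM

Uncompetitive: Vmax,app = Vmax/α (and Km,app = Km/α) with α = 1 + [I]/Ki.
α = Vmax/Vmax,app = 2.01/0.407 = 4.939.
Since α = 1 + [I]/Ki, [I]/Ki = 4.939 − 1 = 3.939 and Ki = 57.4/3.939 = 14.6 μM.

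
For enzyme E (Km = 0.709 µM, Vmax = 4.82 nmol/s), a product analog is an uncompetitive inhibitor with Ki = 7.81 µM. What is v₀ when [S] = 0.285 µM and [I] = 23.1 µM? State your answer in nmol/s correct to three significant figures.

0.748 nmol/s

α = 1 + [I]/Ki = 1 + 23.1/7.81 = 3.958.
For an uncompetitive inhibitor, both parameters are divided by α, giving Vmax/α and Km/α: Km,app = 0.179 µM, Vmax,app = 1.22 nmol/s.
v = Vmax,app·[S]/(Km,app + [S]) = 1.22 × 0.285/(0.179 + 0.285) = 0.748 nmol/s.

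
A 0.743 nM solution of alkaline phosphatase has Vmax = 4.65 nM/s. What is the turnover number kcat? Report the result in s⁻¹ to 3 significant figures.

6.26 s⁻¹

kcat = Vmax/[E]total = 4.65 nM/s / 0.743 nM = 6.26 s⁻¹.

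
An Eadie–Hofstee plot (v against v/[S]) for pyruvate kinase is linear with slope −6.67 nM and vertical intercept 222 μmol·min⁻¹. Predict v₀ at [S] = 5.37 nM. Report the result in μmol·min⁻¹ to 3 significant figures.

In the Eadie–Hofstee form v = Vmax − Km·(v/[S]), the slope is −Km and the intercept is Vmax, so Km = 6.67 nM and Vmax = 222 μmol·min⁻¹.
v = 222 × 5.37/(6.67 + 5.37) = 99.0 μmol·min⁻¹.

99.0 μmol·min⁻¹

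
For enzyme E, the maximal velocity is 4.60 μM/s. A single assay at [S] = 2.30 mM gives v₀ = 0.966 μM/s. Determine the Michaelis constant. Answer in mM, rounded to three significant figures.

v/Vmax = 0.966/4.60 = 0.2100 = [S]/(Km+[S]).
So Km + [S] = [S]/0.2100 = 10.95 mM, giving Km = 10.95 − 2.30 = 8.65 mM.

8.65 mM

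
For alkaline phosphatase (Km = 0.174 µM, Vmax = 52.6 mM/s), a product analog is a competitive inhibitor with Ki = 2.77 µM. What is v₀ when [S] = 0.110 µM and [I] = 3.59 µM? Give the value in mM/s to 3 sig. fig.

11.4 mM/s

α = 1 + [I]/Ki = 1 + 3.59/2.77 = 2.296.
For a competitive inhibitor, Vmax is unchanged and the apparent Km becomes α·Km: Km,app = 0.400 µM, Vmax,app = 52.6 mM/s.
v = Vmax,app·[S]/(Km,app + [S]) = 52.6 × 0.110/(0.400 + 0.110) = 11.4 mM/s.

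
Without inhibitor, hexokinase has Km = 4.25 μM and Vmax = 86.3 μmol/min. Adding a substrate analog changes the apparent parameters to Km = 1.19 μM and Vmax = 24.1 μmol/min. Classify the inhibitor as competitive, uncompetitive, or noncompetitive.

Both Km and Vmax decrease by the same factor (~3.58-fold) — characteristic of uncompetitive inhibition.

uncompetitive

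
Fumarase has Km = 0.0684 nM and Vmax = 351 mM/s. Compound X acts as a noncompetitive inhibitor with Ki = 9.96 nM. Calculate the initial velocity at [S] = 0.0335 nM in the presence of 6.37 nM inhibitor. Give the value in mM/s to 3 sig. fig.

70.4 mM/s

α = 1 + [I]/Ki = 1 + 6.37/9.96 = 1.640.
For a noncompetitive inhibitor, Vmax is reduced to Vmax/α while Km is unchanged: Km,app = 0.0684 nM, Vmax,app = 214 mM/s.
v = Vmax,app·[S]/(Km,app + [S]) = 214 × 0.0335/(0.0684 + 0.0335) = 70.4 mM/s.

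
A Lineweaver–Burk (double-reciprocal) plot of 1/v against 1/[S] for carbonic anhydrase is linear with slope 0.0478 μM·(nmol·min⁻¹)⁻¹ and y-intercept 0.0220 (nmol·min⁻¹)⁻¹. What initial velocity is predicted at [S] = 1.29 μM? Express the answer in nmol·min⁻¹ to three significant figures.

The y-intercept is 1/Vmax, so Vmax = 1/0.0220 = 45.5 nmol·min⁻¹.
The slope is Km/Vmax, so Km = 0.0478 × 45.5 = 2.17 μM.
Then v = 45.5 × 1.29/(2.17 + 1.29) = 16.9 nmol·min⁻¹.

16.9 nmol·min⁻¹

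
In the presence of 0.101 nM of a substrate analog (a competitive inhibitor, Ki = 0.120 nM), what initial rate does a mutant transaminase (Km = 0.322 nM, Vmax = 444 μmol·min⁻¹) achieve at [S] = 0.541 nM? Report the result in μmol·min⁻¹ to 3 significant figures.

212 μmol·min⁻¹

α = 1 + [I]/Ki = 1 + 0.101/0.120 = 1.842.
For a competitive inhibitor, Vmax is unchanged and the apparent Km becomes α·Km: Km,app = 0.593 nM, Vmax,app = 444 μmol·min⁻¹.
v = Vmax,app·[S]/(Km,app + [S]) = 444 × 0.541/(0.593 + 0.541) = 212 μmol·min⁻¹.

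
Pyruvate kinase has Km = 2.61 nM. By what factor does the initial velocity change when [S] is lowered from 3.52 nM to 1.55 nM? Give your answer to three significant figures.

Since Vmax cancels, v₂/v₁ = [S]₂(Km+[S]₁) / [S]₁(Km+[S]₂).
= 1.55×(2.61+3.52) / (3.52×(2.61+1.55)) = 9.502/14.64 = 0.649.

0.649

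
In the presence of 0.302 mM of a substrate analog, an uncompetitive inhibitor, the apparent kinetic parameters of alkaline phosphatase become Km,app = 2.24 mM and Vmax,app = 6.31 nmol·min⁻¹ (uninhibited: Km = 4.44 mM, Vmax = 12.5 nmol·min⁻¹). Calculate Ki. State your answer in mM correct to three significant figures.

Uncompetitive: Vmax,app = Vmax/α (and Km,app = Km/α) with α = 1 + [I]/Ki.
α = Vmax/Vmax,app = 12.5/6.31 = 1.981.
Ki = [I]/(α − 1) = 0.302/0.9810 = 0.308 mM.

0.308 mM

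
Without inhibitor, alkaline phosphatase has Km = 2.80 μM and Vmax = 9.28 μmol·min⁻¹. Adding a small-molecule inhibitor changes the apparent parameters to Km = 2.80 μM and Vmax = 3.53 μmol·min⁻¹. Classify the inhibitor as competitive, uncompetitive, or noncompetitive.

noncompetitive

Vmax decreases (9.28 → 3.53 μmol·min⁻¹) while Km is unchanged — pure noncompetitive inhibition.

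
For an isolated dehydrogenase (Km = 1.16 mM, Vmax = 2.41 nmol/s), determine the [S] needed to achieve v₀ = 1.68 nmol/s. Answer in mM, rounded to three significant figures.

The required fractional saturation is v/Vmax = 1.68/2.41 = 0.6971.
Then [S]/(Km+[S]) = 0.6971 ⇒ [S] = 1.16 × 0.6971/(1 − 0.6971) = 2.67 mM.

2.67 mM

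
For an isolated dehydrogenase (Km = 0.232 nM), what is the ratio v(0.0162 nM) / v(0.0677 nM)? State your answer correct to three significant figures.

0.289

The fractional saturations are [S]/(Km+[S]) = 0.0677/0.2997 = 0.2259 and 0.0162/0.2482 = 0.06527.
v₂/v₁ is just their ratio: 0.06527/0.2259 = 0.289.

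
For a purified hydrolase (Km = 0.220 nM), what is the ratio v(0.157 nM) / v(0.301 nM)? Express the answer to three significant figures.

The fractional saturations are [S]/(Km+[S]) = 0.301/0.5210 = 0.5777 and 0.157/0.3770 = 0.4164.
v₂/v₁ is just their ratio: 0.4164/0.5777 = 0.721.

0.721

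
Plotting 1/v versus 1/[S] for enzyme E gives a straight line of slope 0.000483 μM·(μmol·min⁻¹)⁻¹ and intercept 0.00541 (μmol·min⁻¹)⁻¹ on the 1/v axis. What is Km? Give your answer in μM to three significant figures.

y-intercept = 1/Vmax ⇒ Vmax = 185 μmol·min⁻¹; slope = Km/Vmax ⇒ Km = slope × Vmax.
Km = 0.000483 × 185 = 0.0893 μM.

0.0893 μM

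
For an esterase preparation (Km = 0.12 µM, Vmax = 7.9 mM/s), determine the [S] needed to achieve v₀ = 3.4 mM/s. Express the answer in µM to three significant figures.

0.0907 µM

Rearranging v = Vmax[S]/(Km+[S]) gives [S] = Km·v/(Vmax − v).
[S] = 0.12 × 3.4 / (7.9 − 3.4) = 0.4080/4.500 = 0.0907 µM.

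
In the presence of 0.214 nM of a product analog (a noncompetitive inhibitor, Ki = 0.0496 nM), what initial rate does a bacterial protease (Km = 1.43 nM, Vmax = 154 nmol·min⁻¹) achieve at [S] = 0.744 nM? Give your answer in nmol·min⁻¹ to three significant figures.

With α = 1 + [I]/Ki = 1 + 0.214/0.0496 = 5.315, the noncompetitive rate law is v = (Vmax/α)·[S] / (Km + [S]).
v = (154/5.315)×0.744 / (1.43 + 0.744) = 21.56/2.174 = 9.92 nmol·min⁻¹.

9.92 nmol·min⁻¹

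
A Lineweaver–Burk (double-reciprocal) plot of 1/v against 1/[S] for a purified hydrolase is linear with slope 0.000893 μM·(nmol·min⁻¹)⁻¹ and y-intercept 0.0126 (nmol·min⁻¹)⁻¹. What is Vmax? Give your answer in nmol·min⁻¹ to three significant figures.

79.4 nmol·min⁻¹

The y-intercept of a Lineweaver–Burk plot equals 1/Vmax, so Vmax = 1/0.0126 = 79.4 nmol·min⁻¹.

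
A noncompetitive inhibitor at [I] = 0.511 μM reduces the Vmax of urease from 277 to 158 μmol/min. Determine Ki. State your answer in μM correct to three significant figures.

0.678 μM

Noncompetitive: Vmax,app = Vmax/α with α = 1 + [I]/Ki.
α = Vmax/Vmax,app = 277/158 = 1.753.
Since α = 1 + [I]/Ki, [I]/Ki = 1.753 − 1 = 0.7532 and Ki = 0.511/0.7532 = 0.678 μM.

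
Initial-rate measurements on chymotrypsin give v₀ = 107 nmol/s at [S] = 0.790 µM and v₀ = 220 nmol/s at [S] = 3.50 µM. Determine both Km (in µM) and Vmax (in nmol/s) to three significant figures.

Km = 1.56 µM; Vmax = 318 nmol/s

In reciprocal form, 1/v = (Km/Vmax)·(1/[S]) + 1/Vmax. The two points give (1/[S], 1/v) = (1.266, 0.009346) and (0.2857, 0.004545).
Slope = (0.009346 − 0.004545)/(1.266 − 0.2857) = 0.004898; intercept = 0.009346 − 0.004898×1.266 = 0.003146.
Vmax = 1/intercept = 318 nmol/s; Km = slope × Vmax = 0.004898 × 318 = 1.56 µM.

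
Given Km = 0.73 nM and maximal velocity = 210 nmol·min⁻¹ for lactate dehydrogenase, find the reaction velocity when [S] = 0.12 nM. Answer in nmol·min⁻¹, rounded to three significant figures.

29.6 nmol·min⁻¹

[S]/(Km+[S]) = 0.12/0.8500 = 0.1412, the fractional saturation.
v = 0.1412 × Vmax = 0.1412 × 210 = 29.6 nmol·min⁻¹.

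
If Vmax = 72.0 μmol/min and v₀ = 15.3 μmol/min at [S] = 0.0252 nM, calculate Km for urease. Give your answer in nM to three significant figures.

0.0934 nM

From v = Vmax[S]/(Km+[S]), Km = [S](Vmax − v)/v.
Km = 0.0252 × (72.0 − 15.3) / 15.3 = 1.429/15.3 = 0.0934 nM.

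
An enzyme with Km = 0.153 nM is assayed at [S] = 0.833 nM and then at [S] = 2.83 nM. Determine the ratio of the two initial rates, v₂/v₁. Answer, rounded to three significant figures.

The fractional saturations are [S]/(Km+[S]) = 0.833/0.9860 = 0.8448 and 2.83/2.983 = 0.9487.
v₂/v₁ is just their ratio: 0.9487/0.8448 = 1.12.

1.12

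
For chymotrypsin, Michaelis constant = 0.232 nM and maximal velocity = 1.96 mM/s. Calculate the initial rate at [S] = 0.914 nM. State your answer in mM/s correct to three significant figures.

1.56 mM/s

v = Vmax·[S]/(Km + [S]) = 1.96 × 0.914 / (0.232 + 0.914)
  = 1.791 / 1.146 = 1.56 mM/s.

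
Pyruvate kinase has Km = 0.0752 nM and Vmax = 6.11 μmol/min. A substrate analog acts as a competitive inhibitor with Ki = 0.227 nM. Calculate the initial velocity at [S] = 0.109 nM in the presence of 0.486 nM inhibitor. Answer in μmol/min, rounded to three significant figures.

1.93 μmol/min

With α = 1 + [I]/Ki = 1 + 0.486/0.227 = 3.141, the competitive rate law is v = Vmax[S] / (αKm + [S]).
v = 6.11×0.109 / (3.141×0.0752 + 0.109) = 0.6660/0.3452 = 1.93 μmol/min.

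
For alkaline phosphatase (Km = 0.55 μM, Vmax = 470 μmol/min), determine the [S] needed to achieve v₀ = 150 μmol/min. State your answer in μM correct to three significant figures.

0.258 μM

The required fractional saturation is v/Vmax = 150/470 = 0.3191.
Then [S]/(Km+[S]) = 0.3191 ⇒ [S] = 0.55 × 0.3191/(1 − 0.3191) = 0.258 μM.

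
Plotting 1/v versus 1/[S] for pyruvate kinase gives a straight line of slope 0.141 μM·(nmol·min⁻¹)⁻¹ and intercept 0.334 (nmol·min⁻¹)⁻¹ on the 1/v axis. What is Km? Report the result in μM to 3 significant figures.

0.422 μM

y-intercept = 1/Vmax ⇒ Vmax = 2.99 nmol·min⁻¹; slope = Km/Vmax ⇒ Km = slope × Vmax.
Km = 0.141 × 2.99 = 0.422 μM.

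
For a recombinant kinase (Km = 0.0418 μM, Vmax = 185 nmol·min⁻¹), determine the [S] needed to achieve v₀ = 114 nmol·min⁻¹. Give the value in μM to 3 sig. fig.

0.0671 μM

Rearranging v = Vmax[S]/(Km+[S]) gives [S] = Km·v/(Vmax − v).
[S] = 0.0418 × 114 / (185 − 114) = 4.765/71.00 = 0.0671 μM.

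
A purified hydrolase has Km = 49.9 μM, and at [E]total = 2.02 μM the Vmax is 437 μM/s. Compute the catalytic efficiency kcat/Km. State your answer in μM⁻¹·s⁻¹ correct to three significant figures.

kcat = Vmax/[E]total = 437/2.02 = 216 s⁻¹.
kcat/Km = 216/49.9 = 4.34 μM⁻¹·s⁻¹.

4.34 μM⁻¹·s⁻¹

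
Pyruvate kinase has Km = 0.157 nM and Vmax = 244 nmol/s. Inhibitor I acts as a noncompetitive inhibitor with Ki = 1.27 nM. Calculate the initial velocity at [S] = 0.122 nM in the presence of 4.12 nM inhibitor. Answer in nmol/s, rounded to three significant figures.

α = 1 + [I]/Ki = 1 + 4.12/1.27 = 4.244.
For a noncompetitive inhibitor, Vmax is reduced to Vmax/α while Km is unchanged: Km,app = 0.157 nM, Vmax,app = 57.5 nmol/s.
v = Vmax,app·[S]/(Km,app + [S]) = 57.5 × 0.122/(0.157 + 0.122) = 25.1 nmol/s.

25.1 nmol/s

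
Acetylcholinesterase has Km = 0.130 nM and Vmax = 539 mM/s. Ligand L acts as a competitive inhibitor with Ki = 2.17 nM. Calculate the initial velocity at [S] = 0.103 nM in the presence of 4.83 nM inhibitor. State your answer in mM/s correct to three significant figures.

106 mM/s

With α = 1 + [I]/Ki = 1 + 4.83/2.17 = 3.226, the competitive rate law is v = Vmax[S] / (αKm + [S]).
v = 539×0.103 / (3.226×0.130 + 0.103) = 55.52/0.5224 = 106 mM/s.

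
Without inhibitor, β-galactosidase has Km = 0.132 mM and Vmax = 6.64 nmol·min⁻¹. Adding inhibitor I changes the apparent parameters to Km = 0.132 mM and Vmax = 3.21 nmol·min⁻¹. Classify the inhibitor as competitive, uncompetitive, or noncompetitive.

noncompetitive

Vmax decreases (6.64 → 3.21 nmol·min⁻¹) while Km is unchanged — pure noncompetitive inhibition.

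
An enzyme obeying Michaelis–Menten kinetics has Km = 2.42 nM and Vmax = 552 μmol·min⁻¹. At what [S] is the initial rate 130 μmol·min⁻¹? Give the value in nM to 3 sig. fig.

Rearranging v = Vmax[S]/(Km+[S]) gives [S] = Km·v/(Vmax − v).
[S] = 2.42 × 130 / (552 − 130) = 314.6/422.0 = 0.745 nM.

0.745 nM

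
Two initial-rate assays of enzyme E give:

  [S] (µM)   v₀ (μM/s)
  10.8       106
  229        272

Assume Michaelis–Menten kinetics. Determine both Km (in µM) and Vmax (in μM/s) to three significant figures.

Km = 19.2 µM; Vmax = 295 μM/s

In reciprocal form, 1/v = (Km/Vmax)·(1/[S]) + 1/Vmax. The two points give (1/[S], 1/v) = (0.09259, 0.009434) and (0.004367, 0.003676).
Slope = (0.009434 − 0.003676)/(0.09259 − 0.004367) = 0.06526; intercept = 0.009434 − 0.06526×0.09259 = 0.003391.
Vmax = 1/intercept = 295 μM/s; Km = slope × Vmax = 0.06526 × 295 = 19.2 µM.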